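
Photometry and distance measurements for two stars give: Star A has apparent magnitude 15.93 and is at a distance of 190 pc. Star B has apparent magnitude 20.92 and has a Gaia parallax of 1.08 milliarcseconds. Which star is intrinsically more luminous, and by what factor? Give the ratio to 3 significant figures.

Star A is more luminous, by a factor of 4.17.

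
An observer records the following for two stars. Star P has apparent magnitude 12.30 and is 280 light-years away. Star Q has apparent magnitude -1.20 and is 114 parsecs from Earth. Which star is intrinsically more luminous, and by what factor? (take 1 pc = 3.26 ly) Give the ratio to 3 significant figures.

Star P: d = 280 ly / 3.26 = 85.89 pc
Star P: M = m − 5 log₁₀ d + 5 = 12.30 − 5·1.9339 + 5 = 7.630
Star Q: M = m − 5 log₁₀ d + 5 = -1.20 − 5·2.0569 + 5 = -6.485
ΔM = M_P − M_Q = 7.630 − (-6.485) = 14.115; smaller M is more luminous → Star Q.
L ratio = 10^(0.4 |ΔM|) = 10^5.646 = 442500

Star Q is more luminous, by a factor of 443000.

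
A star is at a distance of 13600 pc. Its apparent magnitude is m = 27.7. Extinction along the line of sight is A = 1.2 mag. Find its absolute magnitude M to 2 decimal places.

M ≈ 10.83

5 log₁₀(d/10 pc) = 5 log₁₀(13600) − 5 = 15.668
M = m − 5 log₁₀(d/10) − A = 27.7 − 15.668 − 1.2 = 10.832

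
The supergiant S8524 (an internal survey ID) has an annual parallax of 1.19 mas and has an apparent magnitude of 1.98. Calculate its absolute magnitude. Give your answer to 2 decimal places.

M ≈ -7.64

p = 1.19 mas = 1.19×10^-3″ → d = 1/p = 840.3 pc
5 log₁₀(d/10 pc) = 5 log₁₀(840.3) − 5 = 9.622
M = m − 5 log₁₀(d/10) = 1.98 − 9.622 = -7.642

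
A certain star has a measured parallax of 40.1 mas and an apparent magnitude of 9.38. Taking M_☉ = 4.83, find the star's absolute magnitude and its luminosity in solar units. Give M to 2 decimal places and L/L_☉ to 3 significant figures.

d = 1/p = 1000/40.1 mas = 24.94 pc
M = m − 5 log₁₀ d + 5 = 9.38 − 5·1.3969 + 5 = 7.396
M − M_☉ = 7.396 − 4.83 = 2.566
L/L_☉ = 10^(−0.4 × 2.566) = 0.09413

M ≈ 7.40; L/L_☉ ≈ 0.0941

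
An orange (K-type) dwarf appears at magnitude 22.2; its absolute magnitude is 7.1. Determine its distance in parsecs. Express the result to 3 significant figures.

Distance modulus: m − M = 22.2 − (7.1) = 15.100
m − M = 5 log₁₀ d − 5
log₁₀ d = (m − M)/5 + 1 = 4.0200
d = 10^4.0200 = 10470 pc

d ≈ 10500 pc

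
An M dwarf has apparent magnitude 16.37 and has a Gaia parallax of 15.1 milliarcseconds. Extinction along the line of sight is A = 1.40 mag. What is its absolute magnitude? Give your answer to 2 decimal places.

p = 15.1 mas = 0.0151″ → d = 1/p = 66.23 pc
5 log₁₀(d/10 pc) = 5 log₁₀(66.23) − 5 = 4.105
M = m − 5 log₁₀(d/10) − A = 16.37 − 4.105 − 1.40 = 10.865

M ≈ 10.86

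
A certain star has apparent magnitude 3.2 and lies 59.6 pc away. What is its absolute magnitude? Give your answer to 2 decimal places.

5 log₁₀(d/10 pc) = 5 log₁₀(59.60) − 5 = 3.876
M = m − 5 log₁₀(d/10) = 3.2 − 3.876 = -0.676

M ≈ -0.68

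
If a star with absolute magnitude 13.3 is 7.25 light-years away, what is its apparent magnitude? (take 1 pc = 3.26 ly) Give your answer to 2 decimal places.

m ≈ 10.04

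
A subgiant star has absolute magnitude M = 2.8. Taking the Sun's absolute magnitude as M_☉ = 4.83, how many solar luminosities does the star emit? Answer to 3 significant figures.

L/L_☉ ≈ 6.49

M − M_☉ = 2.8 − 4.83 = -2.030
L/L_☉ = 10^(−0.4 (M − M_☉)) = 10^0.812 = 6.486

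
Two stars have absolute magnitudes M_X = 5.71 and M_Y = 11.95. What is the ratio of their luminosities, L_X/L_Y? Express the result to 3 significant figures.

L_X/L_Y ≈ 313

ΔM = M_X − M_Y = -6.24
L_X/L_Y = 10^(−0.4 ΔM) = 10^2.496 = 313.3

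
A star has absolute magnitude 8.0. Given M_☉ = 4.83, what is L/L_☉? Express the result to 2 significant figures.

L/L_☉ ≈ 0.054

M − M_☉ = 8.0 − 4.83 = 3.170
L/L_☉ = 10^(−0.4 (M − M_☉)) = 10^-1.268 = 0.05395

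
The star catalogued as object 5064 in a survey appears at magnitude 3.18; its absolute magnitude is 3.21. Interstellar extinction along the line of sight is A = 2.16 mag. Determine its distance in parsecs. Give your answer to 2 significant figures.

m − M = 5 log₁₀(d/10 pc) + A  ⇒  3.18 − (3.21) − 2.16 = 5 log₁₀(d/10)
-2.190 = 5 log₁₀(d/10)
log₁₀ d = (m − M − A)/5 + 1 = 0.5620
d = 10^0.5620 = 3.648 pc

d ≈ 3.6 pc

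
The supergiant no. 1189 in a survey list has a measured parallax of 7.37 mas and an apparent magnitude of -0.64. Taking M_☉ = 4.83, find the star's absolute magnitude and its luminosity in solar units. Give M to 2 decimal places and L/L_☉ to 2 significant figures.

d = 1/p = 1000/7.37 mas = 135.7 pc
M = m − 5 log₁₀ d + 5 = -0.64 − 5·2.1325 + 5 = -6.303
M − M_☉ = -6.303 − 4.83 = -11.133
L/L_☉ = 10^(−0.4 × -11.133) = 28380

M ≈ -6.30; L/L_☉ ≈ 28000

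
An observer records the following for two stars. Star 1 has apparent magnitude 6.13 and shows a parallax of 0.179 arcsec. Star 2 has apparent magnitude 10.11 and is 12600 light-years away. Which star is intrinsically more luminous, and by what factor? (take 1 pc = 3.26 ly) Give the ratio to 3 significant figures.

Star 2 is more luminous, by a factor of 12200.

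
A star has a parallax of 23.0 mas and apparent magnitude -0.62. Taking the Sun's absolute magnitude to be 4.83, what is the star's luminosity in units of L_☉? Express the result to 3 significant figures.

d = 1/p = 1000/23.0 mas = 43.48 pc
M = m − 5 log₁₀ d + 5 = -0.62 − 5·1.6383 + 5 = -3.811
M − M_☉ = -3.811 − 4.83 = -8.641
L/L_☉ = 10^(−0.4 × -8.641) = 2861

L/L_☉ ≈ 2860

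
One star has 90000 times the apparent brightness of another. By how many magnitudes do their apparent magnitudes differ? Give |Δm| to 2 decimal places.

Pogson: Δm = −2.5 log₁₀(ratio) = −2.5 log₁₀(90000) = −2.5 × 4.9542 = -12.386

|Δm| ≈ 12.39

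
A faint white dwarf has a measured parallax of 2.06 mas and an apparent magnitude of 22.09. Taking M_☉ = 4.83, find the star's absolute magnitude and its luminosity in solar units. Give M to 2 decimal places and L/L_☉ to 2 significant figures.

d = 1/p = 1000/2.06 mas = 485.4 pc
M = m − 5 log₁₀ d + 5 = 22.09 − 5·2.6861 + 5 = 13.659
M − M_☉ = 13.659 − 4.83 = 8.829
L/L_☉ = 10^(−0.4 × 8.829) = 2.939×10^-4

M ≈ 13.66; L/L_☉ ≈ 2.9×10^-4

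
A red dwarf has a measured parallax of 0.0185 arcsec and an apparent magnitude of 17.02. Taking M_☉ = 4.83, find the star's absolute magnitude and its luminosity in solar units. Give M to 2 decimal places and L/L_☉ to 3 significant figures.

M ≈ 13.36; L/L_☉ ≈ 3.89×10^-4

d = 1/p = 1/0.0185″ = 54.05 pc
M = m − 5 log₁₀ d + 5 = 17.02 − 5·1.7328 + 5 = 13.356
M − M_☉ = 13.356 − 4.83 = 8.526
L/L_☉ = 10^(−0.4 × 8.526) = 3.887×10^-4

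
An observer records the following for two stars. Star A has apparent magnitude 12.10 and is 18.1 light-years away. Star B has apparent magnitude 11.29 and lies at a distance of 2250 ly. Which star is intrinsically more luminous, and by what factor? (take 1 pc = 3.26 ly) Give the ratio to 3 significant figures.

Star B is more luminous, by a factor of 32600.

Star A: d = 18.1 ly / 3.26 = 5.552 pc
Star A: M = m − 5 log₁₀ d + 5 = 12.10 − 5·0.7445 + 5 = 13.378
Star B: d = 2250 ly / 3.26 = 690.2 pc
Star B: M = m − 5 log₁₀ d + 5 = 11.29 − 5·2.8390 + 5 = 2.095
ΔM = M_A − M_B = 13.378 − (2.095) = 11.283; smaller M is more luminous → Star B.
L ratio = 10^(0.4 |ΔM|) = 10^4.513 = 32580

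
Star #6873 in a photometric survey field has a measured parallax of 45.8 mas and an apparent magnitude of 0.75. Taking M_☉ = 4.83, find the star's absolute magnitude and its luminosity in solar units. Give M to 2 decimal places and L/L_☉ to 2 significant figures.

M ≈ -0.95; L/L_☉ ≈ 200

d = 1/p = 1000/45.8 mas = 21.83 pc
M = m − 5 log₁₀ d + 5 = 0.75 − 5·1.3391 + 5 = -0.946
M − M_☉ = -0.946 − 4.83 = -5.776
L/L_☉ = 10^(−0.4 × -5.776) = 204.3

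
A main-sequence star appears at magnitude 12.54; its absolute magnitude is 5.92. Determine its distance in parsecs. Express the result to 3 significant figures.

d ≈ 211 pc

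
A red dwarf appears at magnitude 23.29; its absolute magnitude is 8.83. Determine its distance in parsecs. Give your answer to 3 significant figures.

Distance modulus: m − M = 23.29 − (8.83) = 14.460
m − M = 5 log₁₀ d − 5
log₁₀ d = (m − M)/5 + 1 = 3.8920
d = 10^3.8920 = 7798 pc

d ≈ 7800 pc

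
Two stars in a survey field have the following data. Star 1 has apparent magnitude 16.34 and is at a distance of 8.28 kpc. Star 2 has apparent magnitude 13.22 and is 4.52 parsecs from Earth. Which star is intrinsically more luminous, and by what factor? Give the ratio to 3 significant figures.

Star 1 is more luminous, by a factor of 190000.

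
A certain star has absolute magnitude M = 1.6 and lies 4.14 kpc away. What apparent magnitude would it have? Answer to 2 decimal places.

d = 4.14 kpc = 4140 pc
m = M + 5 log₁₀ d − 5 = 1.6 + 5·3.6170 − 5 = 14.685

m ≈ 14.69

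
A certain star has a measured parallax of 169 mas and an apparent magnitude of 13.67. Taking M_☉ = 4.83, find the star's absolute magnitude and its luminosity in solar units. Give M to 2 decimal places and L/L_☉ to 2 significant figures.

M ≈ 14.81; L/L_☉ ≈ 1.0×10^-4

d = 1/p = 1000/169 mas = 5.917 pc
M = m − 5 log₁₀ d + 5 = 13.67 − 5·0.7721 + 5 = 14.809
M − M_☉ = 14.809 − 4.83 = 9.979
L/L_☉ = 10^(−0.4 × 9.979) = 1.019×10^-4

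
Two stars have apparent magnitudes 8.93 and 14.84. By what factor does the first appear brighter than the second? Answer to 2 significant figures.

230

Δm = 8.93 − (14.84) = -5.91
Flux ratio = 10^(−0.4 Δm) = 10^(−0.4 × -5.91) = 10^2.364 = 231.2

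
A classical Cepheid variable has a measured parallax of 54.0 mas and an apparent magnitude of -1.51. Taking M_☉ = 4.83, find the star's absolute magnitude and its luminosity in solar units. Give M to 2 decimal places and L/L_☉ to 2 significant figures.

d = 1/p = 1000/54.0 mas = 18.52 pc
M = m − 5 log₁₀ d + 5 = -1.51 − 5·1.2676 + 5 = -2.848
M − M_☉ = -2.848 − 4.83 = -7.678
L/L_☉ = 10^(−0.4 × -7.678) = 1178

M ≈ -2.85; L/L_☉ ≈ 1200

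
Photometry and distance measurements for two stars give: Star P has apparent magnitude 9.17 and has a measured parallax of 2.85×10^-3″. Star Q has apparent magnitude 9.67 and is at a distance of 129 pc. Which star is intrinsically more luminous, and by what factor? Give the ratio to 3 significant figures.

Star P is more luminous, by a factor of 11.7.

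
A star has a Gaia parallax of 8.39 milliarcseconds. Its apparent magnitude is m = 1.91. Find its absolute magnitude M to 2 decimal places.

p = 8.39 mas = 8.39×10^-3″ → d = 1/p = 119.2 pc
5 log₁₀(d/10 pc) = 5 log₁₀(119.2) − 5 = 5.381
M = m − 5 log₁₀(d/10) = 1.91 − 5.381 = -3.471

M ≈ -3.47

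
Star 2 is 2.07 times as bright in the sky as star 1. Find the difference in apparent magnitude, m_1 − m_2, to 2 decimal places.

m_1 − m_2 ≈ 0.79

Pogson: Δm = −2.5 log₁₀(ratio) = −2.5 log₁₀(2.07) = −2.5 × 0.3160 = -0.790
Star 2 is brighter so has the smaller magnitude: m_1 − m_2 is positive.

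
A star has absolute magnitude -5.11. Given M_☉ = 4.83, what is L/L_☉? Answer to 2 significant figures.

L/L_☉ ≈ 9500

M − M_☉ = -5.11 − 4.83 = -9.940
L/L_☉ = 10^(−0.4 (M − M_☉)) = 10^3.976 = 9462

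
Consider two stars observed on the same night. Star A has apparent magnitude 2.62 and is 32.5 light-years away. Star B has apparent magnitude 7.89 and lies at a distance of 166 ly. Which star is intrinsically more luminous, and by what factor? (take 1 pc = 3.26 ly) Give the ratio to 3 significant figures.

Star A: d = 32.5 ly / 3.26 = 9.969 pc
Star A: M = m − 5 log₁₀ d + 5 = 2.62 − 5·0.9987 + 5 = 2.627
Star B: d = 166 ly / 3.26 = 50.92 pc
Star B: M = m − 5 log₁₀ d + 5 = 7.89 − 5·1.7069 + 5 = 4.356
ΔM = M_A − M_B = 2.627 − (4.356) = -1.729; smaller M is more luminous → Star A.
L ratio = 10^(0.4 |ΔM|) = 10^0.692 = 4.915

Star A is more luminous, by a factor of 4.92.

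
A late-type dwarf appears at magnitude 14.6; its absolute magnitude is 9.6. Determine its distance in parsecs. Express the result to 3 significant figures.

Distance modulus: m − M = 14.6 − (9.6) = 5.000
m − M = 5 log₁₀ d − 5
log₁₀ d = (m − M)/5 + 1 = 2.0000
d = 10^2.0000 = 100.0 pc

d ≈ 100 pc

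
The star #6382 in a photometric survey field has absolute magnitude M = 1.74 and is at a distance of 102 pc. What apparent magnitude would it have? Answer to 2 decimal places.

m ≈ 6.78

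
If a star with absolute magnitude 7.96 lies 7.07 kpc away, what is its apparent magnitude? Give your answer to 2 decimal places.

d = 7.07 kpc = 7070 pc
m = M + 5 log₁₀ d − 5 = 7.96 + 5·3.8494 − 5 = 22.207

m ≈ 22.21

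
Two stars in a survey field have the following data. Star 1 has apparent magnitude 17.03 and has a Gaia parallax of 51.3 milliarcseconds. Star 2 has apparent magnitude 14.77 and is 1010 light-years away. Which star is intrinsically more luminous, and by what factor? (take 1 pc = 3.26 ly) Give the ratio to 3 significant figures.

Star 2 is more luminous, by a factor of 2030.

Star 1: p = 51.3 mas = 0.0513″ → d = 1/p = 19.49 pc
Star 1: M = m − 5 log₁₀ d + 5 = 17.03 − 5·1.2899 + 5 = 15.581
Star 2: d = 1010 ly / 3.26 = 309.8 pc
Star 2: M = m − 5 log₁₀ d + 5 = 14.77 − 5·2.4911 + 5 = 7.314
ΔM = M_1 − M_2 = 15.581 − (7.314) = 8.266; smaller M is more luminous → Star 2.
L ratio = 10^(0.4 |ΔM|) = 10^3.306 = 2025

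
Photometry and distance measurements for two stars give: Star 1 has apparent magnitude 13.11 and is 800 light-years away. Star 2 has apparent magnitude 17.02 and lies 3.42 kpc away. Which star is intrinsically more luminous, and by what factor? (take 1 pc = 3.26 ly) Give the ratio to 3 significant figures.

Star 1: d = 800 ly / 3.26 = 245.4 pc
Star 1: M = m − 5 log₁₀ d + 5 = 13.11 − 5·2.3899 + 5 = 6.161
Star 2: d = 3.42 kpc = 3420 pc
Star 2: M = m − 5 log₁₀ d + 5 = 17.02 − 5·3.5340 + 5 = 4.350
ΔM = M_1 − M_2 = 6.161 − (4.350) = 1.811; smaller M is more luminous → Star 2.
L ratio = 10^(0.4 |ΔM|) = 10^0.724 = 5.300

Star 2 is more luminous, by a factor of 5.30.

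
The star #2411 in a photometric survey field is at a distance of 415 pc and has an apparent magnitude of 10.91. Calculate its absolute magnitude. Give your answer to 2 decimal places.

M ≈ 2.82

5 log₁₀(d/10 pc) = 5 log₁₀(415.0) − 5 = 8.090
M = m − 5 log₁₀(d/10) = 10.91 − 8.090 = 2.820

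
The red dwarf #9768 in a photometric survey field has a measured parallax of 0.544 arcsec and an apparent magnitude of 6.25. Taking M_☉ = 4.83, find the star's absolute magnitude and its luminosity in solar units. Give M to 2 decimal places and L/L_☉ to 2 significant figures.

d = 1/p = 1/0.544″ = 1.838 pc
M = m − 5 log₁₀ d + 5 = 6.25 − 5·0.2644 + 5 = 9.928
M − M_☉ = 9.928 − 4.83 = 5.098
L/L_☉ = 10^(−0.4 × 5.098) = 9.137×10^-3

M ≈ 9.93; L/L_☉ ≈ 9.1×10^-3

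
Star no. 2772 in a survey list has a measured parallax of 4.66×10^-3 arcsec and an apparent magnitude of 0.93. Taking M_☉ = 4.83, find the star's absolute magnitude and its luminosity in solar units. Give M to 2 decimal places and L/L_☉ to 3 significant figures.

M ≈ -5.73; L/L_☉ ≈ 16700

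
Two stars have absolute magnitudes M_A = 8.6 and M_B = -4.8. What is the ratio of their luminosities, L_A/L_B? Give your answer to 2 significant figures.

ΔM = M_A − M_B = 13.4
L_A/L_B = 10^(−0.4 ΔM) = 10^-5.360 = 4.365×10^-6

L_A/L_B ≈ 4.4×10^-6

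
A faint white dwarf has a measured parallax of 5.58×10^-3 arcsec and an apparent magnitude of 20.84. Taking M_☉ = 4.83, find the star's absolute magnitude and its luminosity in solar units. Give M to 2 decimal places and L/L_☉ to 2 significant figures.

d = 1/p = 1/5.58×10^-3″ = 179.2 pc
M = m − 5 log₁₀ d + 5 = 20.84 − 5·2.2534 + 5 = 14.573
M − M_☉ = 14.573 − 4.83 = 9.743
L/L_☉ = 10^(−0.4 × 9.743) = 1.267×10^-4

M ≈ 14.57; L/L_☉ ≈ 1.3×10^-4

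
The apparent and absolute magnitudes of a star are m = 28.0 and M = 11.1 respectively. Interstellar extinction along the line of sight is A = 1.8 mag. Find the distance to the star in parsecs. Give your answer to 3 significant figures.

m − M = 5 log₁₀(d/10 pc) + A  ⇒  28.0 − (11.1) − 1.8 = 5 log₁₀(d/10)
15.100 = 5 log₁₀(d/10)
log₁₀ d = (m − M − A)/5 + 1 = 4.0200
d = 10^4.0200 = 10470 pc

d ≈ 10500 pc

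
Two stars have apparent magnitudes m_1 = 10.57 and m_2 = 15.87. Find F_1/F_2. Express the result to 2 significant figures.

F_1/F_2 ≈ 130

Δm = 10.57 − (15.87) = -5.30
Flux ratio = 10^(−0.4 Δm) = 10^(−0.4 × -5.30) = 10^2.120 = 131.8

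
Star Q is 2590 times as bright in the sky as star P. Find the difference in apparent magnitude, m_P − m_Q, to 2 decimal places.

m_P − m_Q ≈ 8.53

Pogson: Δm = −2.5 log₁₀(ratio) = −2.5 log₁₀(2590) = −2.5 × 3.4133 = -8.533
Star Q is brighter so has the smaller magnitude: m_P − m_Q is positive.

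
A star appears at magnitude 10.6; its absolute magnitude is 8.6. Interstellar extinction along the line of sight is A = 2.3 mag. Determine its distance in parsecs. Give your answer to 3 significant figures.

d ≈ 8.71 pc

m − M = 5 log₁₀(d/10 pc) + A  ⇒  10.6 − (8.6) − 2.3 = 5 log₁₀(d/10)
-0.300 = 5 log₁₀(d/10)
log₁₀ d = (m − M − A)/5 + 1 = 0.9400
d = 10^0.9400 = 8.710 pc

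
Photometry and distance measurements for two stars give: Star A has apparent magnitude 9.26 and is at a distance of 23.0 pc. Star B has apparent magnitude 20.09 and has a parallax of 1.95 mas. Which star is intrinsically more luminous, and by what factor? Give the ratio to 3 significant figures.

Star A is more luminous, by a factor of 43.2.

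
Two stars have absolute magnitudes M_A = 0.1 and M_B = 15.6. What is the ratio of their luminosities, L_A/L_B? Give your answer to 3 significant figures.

ΔM = M_A − M_B = -15.5
L_A/L_B = 10^(−0.4 ΔM) = 10^6.200 = 1.585×10^6

L_A/L_B ≈ 1.58×10^6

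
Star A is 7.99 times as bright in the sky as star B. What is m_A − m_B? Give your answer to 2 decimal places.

Pogson: Δm = −2.5 log₁₀(ratio) = −2.5 log₁₀(7.99) = −2.5 × 0.9025 = -2.256
Star A is brighter, so it has the smaller magnitude: the difference is negative.

m_A − m_B ≈ -2.26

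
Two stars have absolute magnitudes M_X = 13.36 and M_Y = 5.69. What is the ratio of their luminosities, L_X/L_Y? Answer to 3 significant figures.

L_X/L_Y ≈ 8.55×10^-4

ΔM = M_X − M_Y = 7.67
L_X/L_Y = 10^(−0.4 ΔM) = 10^-3.068 = 8.551×10^-4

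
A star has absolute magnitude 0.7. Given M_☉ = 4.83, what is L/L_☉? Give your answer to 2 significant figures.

M − M_☉ = 0.7 − 4.83 = -4.130
L/L_☉ = 10^(−0.4 (M − M_☉)) = 10^1.652 = 44.87

L/L_☉ ≈ 45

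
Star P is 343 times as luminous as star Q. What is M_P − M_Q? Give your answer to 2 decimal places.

Pogson: ΔM = −2.5 log₁₀(ratio) = −2.5 log₁₀(343) = −2.5 × 2.5353 = -6.338
Star P is brighter, so it has the smaller magnitude: the difference is negative.

M_P − M_Q ≈ -6.34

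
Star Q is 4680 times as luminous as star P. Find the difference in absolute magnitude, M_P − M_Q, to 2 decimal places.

M_P − M_Q ≈ 9.18

Pogson: ΔM = −2.5 log₁₀(ratio) = −2.5 log₁₀(4680) = −2.5 × 3.6702 = -9.176
Star Q is brighter so has the smaller magnitude: M_P − M_Q is positive.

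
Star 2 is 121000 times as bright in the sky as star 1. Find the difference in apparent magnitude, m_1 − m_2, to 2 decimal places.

Pogson: Δm = −2.5 log₁₀(ratio) = −2.5 log₁₀(121000) = −2.5 × 5.0828 = -12.707
Star 2 is brighter so has the smaller magnitude: m_1 − m_2 is positive.

m_1 − m_2 ≈ 12.71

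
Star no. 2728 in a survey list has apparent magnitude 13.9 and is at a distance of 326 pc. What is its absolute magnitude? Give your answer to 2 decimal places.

M ≈ 6.33

5 log₁₀(d/10 pc) = 5 log₁₀(326.0) − 5 = 7.566
M = m − 5 log₁₀(d/10) = 13.9 − 7.566 = 6.334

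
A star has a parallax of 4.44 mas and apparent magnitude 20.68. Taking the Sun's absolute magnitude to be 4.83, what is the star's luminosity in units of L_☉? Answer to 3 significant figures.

L/L_☉ ≈ 2.32×10^-4

d = 1/p = 1000/4.44 mas = 225.2 pc
M = m − 5 log₁₀ d + 5 = 20.68 − 5·2.3526 + 5 = 13.917
M − M_☉ = 13.917 − 4.83 = 9.087
L/L_☉ = 10^(−0.4 × 9.087) = 2.319×10^-4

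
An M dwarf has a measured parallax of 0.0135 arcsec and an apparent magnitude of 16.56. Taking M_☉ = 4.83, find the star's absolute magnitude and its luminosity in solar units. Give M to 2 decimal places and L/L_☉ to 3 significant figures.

d = 1/p = 1/0.0135″ = 74.07 pc
M = m − 5 log₁₀ d + 5 = 16.56 − 5·1.8697 + 5 = 12.212
M − M_☉ = 12.212 − 4.83 = 7.382
L/L_☉ = 10^(−0.4 × 7.382) = 1.115×10^-3

M ≈ 12.21; L/L_☉ ≈ 1.12×10^-3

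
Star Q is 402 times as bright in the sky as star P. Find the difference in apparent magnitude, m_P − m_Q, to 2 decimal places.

Pogson: Δm = −2.5 log₁₀(ratio) = −2.5 log₁₀(402) = −2.5 × 2.6042 = -6.511
Star Q is brighter so has the smaller magnitude: m_P − m_Q is positive.

m_P − m_Q ≈ 6.51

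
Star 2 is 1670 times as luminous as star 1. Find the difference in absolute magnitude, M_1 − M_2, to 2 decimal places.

M_1 − M_2 ≈ 8.06

Pogson: ΔM = −2.5 log₁₀(ratio) = −2.5 log₁₀(1670) = −2.5 × 3.2227 = -8.057
Star 2 is brighter so has the smaller magnitude: M_1 − M_2 is positive.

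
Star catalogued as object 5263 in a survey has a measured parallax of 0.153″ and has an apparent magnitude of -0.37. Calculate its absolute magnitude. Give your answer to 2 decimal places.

M ≈ 0.55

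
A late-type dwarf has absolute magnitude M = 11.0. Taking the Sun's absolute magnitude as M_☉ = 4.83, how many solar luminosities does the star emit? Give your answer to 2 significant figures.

L/L_☉ ≈ 3.4×10^-3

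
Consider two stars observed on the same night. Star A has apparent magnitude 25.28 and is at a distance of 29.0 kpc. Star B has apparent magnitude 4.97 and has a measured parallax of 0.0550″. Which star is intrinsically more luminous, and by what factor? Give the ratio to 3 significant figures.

Star B is more luminous, by a factor of 52.3.

Star A: d = 29.0 kpc = 29000 pc
Star A: M = m − 5 log₁₀ d + 5 = 25.28 − 5·4.4624 + 5 = 7.968
Star B: d = 1/p = 1/0.0550″ = 18.18 pc
Star B: M = m − 5 log₁₀ d + 5 = 4.97 − 5·1.2596 + 5 = 3.672
ΔM = M_A − M_B = 7.968 − (3.672) = 4.296; smaller M is more luminous → Star B.
L ratio = 10^(0.4 |ΔM|) = 10^1.718 = 52.30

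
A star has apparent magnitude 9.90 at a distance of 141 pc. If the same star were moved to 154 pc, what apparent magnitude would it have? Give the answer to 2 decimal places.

m ≈ 10.09

Flux ∝ 1/d², so Δm = 5 log₁₀(d₂/d₁) = 5 log₁₀(154/141) = 0.192
m₂ = m₁ + Δm = 9.90 + (0.192) = 10.092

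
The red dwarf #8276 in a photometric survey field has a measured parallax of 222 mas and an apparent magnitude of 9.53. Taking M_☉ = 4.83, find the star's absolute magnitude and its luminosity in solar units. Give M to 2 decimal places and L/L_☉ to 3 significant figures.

d = 1/p = 1000/222 mas = 4.505 pc
M = m − 5 log₁₀ d + 5 = 9.53 − 5·0.6536 + 5 = 11.262
M − M_☉ = 11.262 − 4.83 = 6.432
L/L_☉ = 10^(−0.4 × 6.432) = 2.675×10^-3

M ≈ 11.26; L/L_☉ ≈ 2.67×10^-3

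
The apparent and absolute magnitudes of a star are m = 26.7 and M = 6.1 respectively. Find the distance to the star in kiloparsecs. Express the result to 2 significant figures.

d ≈ 130 kpc

Distance modulus: m − M = 26.7 − (6.1) = 20.600
m − M = 5 log₁₀ d − 5
log₁₀ d = (m − M)/5 + 1 = 5.1200
d = 10^5.1200 = 131800 pc
= 131.8 kpc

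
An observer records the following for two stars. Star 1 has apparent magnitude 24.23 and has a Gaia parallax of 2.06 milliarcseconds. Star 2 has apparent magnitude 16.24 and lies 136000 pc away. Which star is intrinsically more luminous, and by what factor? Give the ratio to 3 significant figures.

Star 2 is more luminous, by a factor of 1.23×10^8.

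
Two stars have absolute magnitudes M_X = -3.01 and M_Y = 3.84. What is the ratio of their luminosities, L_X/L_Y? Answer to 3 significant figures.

ΔM = M_X − M_Y = -6.85
L_X/L_Y = 10^(−0.4 ΔM) = 10^2.740 = 549.5

L_X/L_Y ≈ 550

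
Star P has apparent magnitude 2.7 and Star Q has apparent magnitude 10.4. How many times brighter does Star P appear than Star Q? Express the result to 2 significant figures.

1200

Magnitude difference = -7.7
Flux ratio = 10^(−0.4 Δm) = 10^(−0.4 × -7.7) = 10^3.080 = 1202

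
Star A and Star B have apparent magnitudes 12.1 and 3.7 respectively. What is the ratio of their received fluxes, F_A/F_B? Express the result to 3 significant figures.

F_A/F_B ≈ 4.37×10^-4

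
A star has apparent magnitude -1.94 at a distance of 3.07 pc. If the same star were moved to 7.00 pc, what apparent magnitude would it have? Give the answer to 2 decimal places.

m ≈ -0.15

Flux ∝ 1/d², so Δm = 5 log₁₀(d₂/d₁) = 5 log₁₀(7.00/3.07) = 1.790
m₂ = m₁ + Δm = -1.94 + (1.790) = -0.150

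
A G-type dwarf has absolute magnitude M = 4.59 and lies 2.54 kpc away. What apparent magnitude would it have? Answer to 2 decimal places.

d = 2.54 kpc = 2540 pc
m = M + 5 log₁₀ d − 5 = 4.59 + 5·3.4048 − 5 = 16.614

m ≈ 16.61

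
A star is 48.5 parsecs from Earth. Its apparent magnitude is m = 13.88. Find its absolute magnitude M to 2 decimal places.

5 log₁₀(d/10 pc) = 5 log₁₀(48.50) − 5 = 3.429
M = m − 5 log₁₀(d/10) = 13.88 − 3.429 = 10.451

M ≈ 10.45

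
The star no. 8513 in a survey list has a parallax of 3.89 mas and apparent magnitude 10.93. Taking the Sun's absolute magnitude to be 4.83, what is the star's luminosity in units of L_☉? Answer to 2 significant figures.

L/L_☉ ≈ 2.4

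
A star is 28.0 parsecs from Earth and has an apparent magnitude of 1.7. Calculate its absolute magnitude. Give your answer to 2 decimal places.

M ≈ -0.54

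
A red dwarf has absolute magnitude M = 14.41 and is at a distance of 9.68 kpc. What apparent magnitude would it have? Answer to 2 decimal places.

d = 9.68 kpc = 9680 pc
m = M + 5 log₁₀ d − 5 = 14.41 + 5·3.9859 − 5 = 29.339

m ≈ 29.34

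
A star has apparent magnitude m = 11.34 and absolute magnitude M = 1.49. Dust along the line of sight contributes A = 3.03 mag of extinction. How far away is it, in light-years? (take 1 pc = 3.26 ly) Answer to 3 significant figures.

d ≈ 754 ly

m − M = 5 log₁₀(d/10 pc) + A  ⇒  11.34 − (1.49) − 3.03 = 5 log₁₀(d/10)
6.820 = 5 log₁₀(d/10)
log₁₀ d = (m − M − A)/5 + 1 = 2.3640
d = 10^2.3640 = 231.2 pc
= 753.7 ly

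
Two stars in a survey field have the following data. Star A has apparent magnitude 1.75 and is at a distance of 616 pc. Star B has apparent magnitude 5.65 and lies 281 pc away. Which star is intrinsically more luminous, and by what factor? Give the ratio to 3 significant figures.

Star A: M = m − 5 log₁₀ d + 5 = 1.75 − 5·2.7896 + 5 = -7.198
Star B: M = m − 5 log₁₀ d + 5 = 5.65 − 5·2.4487 + 5 = -1.594
ΔM = M_A − M_B = -7.198 − (-1.594) = -5.604; smaller M is more luminous → Star A.
L ratio = 10^(0.4 |ΔM|) = 10^2.242 = 174.5

Star A is more luminous, by a factor of 174.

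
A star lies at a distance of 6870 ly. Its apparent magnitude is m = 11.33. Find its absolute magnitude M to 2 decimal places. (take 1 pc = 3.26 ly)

d = 6870 ly / 3.26 = 2107 pc
5 log₁₀(d/10 pc) = 5 log₁₀(2107) − 5 = 11.619
M = m − 5 log₁₀(d/10) = 11.33 − 11.619 = -0.289

M ≈ -0.29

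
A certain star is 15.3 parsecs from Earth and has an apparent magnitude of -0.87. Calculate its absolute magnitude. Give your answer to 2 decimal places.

M ≈ -1.79

5 log₁₀(d/10 pc) = 5 log₁₀(15.30) − 5 = 0.923
M = m − 5 log₁₀(d/10) = -0.87 − 0.923 = -1.793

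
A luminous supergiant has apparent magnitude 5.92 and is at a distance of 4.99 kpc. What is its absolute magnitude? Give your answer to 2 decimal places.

M ≈ -7.57

d = 4.99 kpc = 4990 pc
5 log₁₀(d/10 pc) = 5 log₁₀(4990) − 5 = 13.491
M = m − 5 log₁₀(d/10) = 5.92 − 13.491 = -7.571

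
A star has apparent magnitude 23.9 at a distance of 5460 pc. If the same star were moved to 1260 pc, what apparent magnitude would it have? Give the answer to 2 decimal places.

m ≈ 20.72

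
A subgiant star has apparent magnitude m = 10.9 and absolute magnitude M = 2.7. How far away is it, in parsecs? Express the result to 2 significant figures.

Distance modulus: m − M = 10.9 − (2.7) = 8.200
m − M = 5 log₁₀ d − 5
log₁₀ d = (m − M)/5 + 1 = 2.6400
d = 10^2.6400 = 436.5 pc

d ≈ 440 pc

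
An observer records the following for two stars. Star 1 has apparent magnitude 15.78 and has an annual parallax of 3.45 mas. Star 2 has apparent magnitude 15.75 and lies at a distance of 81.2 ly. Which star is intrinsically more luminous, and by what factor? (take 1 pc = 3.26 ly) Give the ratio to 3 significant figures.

Star 1 is more luminous, by a factor of 132.

Star 1: p = 3.45 mas = 3.45×10^-3″ → d = 1/p = 289.9 pc
Star 1: M = m − 5 log₁₀ d + 5 = 15.78 − 5·2.4622 + 5 = 8.469
Star 2: d = 81.2 ly / 3.26 = 24.91 pc
Star 2: M = m − 5 log₁₀ d + 5 = 15.75 − 5·1.3963 + 5 = 13.768
ΔM = M_1 − M_2 = 8.469 − (13.768) = -5.299; smaller M is more luminous → Star 1.
L ratio = 10^(0.4 |ΔM|) = 10^2.120 = 131.7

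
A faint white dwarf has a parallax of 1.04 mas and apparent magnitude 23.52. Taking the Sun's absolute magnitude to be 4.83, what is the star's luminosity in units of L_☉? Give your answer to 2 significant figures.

L/L_☉ ≈ 3.1×10^-4

d = 1/p = 1000/1.04 mas = 961.5 pc
M = m − 5 log₁₀ d + 5 = 23.52 − 5·2.9830 + 5 = 13.605
M − M_☉ = 13.605 − 4.83 = 8.775
L/L_☉ = 10^(−0.4 × 8.775) = 3.090×10^-4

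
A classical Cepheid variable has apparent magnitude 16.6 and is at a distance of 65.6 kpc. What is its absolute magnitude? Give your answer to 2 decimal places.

d = 65.6 kpc = 65600 pc
5 log₁₀(d/10 pc) = 5 log₁₀(65600) − 5 = 19.085
M = m − 5 log₁₀(d/10) = 16.6 − 19.085 = -2.485

M ≈ -2.48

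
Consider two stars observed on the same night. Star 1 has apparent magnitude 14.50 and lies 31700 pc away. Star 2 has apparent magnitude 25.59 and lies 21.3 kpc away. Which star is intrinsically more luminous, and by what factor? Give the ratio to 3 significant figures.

Star 1 is more luminous, by a factor of 60400.

Star 1: M = m − 5 log₁₀ d + 5 = 14.50 − 5·4.5011 + 5 = -3.005
Star 2: d = 21.3 kpc = 21300 pc
Star 2: M = m − 5 log₁₀ d + 5 = 25.59 − 5·4.3284 + 5 = 8.948
ΔM = M_1 − M_2 = -3.005 − (8.948) = -11.953; smaller M is more luminous → Star 1.
L ratio = 10^(0.4 |ΔM|) = 10^4.781 = 60440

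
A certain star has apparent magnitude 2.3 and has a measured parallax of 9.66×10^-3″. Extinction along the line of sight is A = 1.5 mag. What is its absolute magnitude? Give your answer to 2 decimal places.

M ≈ -4.28

d = 1/p = 1/9.66×10^-3″ = 103.5 pc
5 log₁₀(d/10 pc) = 5 log₁₀(103.5) − 5 = 5.075
M = m − 5 log₁₀(d/10) − A = 2.3 − 5.075 − 1.5 = -4.275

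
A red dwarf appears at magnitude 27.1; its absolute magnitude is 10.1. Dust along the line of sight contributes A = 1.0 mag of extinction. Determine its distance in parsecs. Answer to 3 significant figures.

d ≈ 15800 pc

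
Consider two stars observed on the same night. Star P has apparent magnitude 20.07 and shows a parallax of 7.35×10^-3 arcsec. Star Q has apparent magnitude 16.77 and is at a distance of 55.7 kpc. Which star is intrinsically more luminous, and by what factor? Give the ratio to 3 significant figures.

Star Q is more luminous, by a factor of 3.50×10^6.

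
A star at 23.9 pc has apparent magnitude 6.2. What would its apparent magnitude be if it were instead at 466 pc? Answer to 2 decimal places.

m ≈ 12.65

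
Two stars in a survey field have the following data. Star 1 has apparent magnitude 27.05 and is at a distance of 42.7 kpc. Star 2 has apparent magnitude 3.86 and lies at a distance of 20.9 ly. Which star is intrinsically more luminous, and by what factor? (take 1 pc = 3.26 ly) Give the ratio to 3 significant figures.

Star 1: d = 42.7 kpc = 42700 pc
Star 1: M = m − 5 log₁₀ d + 5 = 27.05 − 5·4.6304 + 5 = 8.898
Star 2: d = 20.9 ly / 3.26 = 6.411 pc
Star 2: M = m − 5 log₁₀ d + 5 = 3.86 − 5·0.8069 + 5 = 4.825
ΔM = M_1 − M_2 = 8.898 − (4.825) = 4.073; smaller M is more luminous → Star 2.
L ratio = 10^(0.4 |ΔM|) = 10^1.629 = 42.56

Star 2 is more luminous, by a factor of 42.6.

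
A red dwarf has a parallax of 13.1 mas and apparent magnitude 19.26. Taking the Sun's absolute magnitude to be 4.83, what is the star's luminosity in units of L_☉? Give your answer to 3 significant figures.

d = 1/p = 1000/13.1 mas = 76.34 pc
M = m − 5 log₁₀ d + 5 = 19.26 − 5·1.8827 + 5 = 14.846
M − M_☉ = 14.846 − 4.83 = 10.016
L/L_☉ = 10^(−0.4 × 10.016) = 9.850×10^-5

L/L_☉ ≈ 9.85×10^-5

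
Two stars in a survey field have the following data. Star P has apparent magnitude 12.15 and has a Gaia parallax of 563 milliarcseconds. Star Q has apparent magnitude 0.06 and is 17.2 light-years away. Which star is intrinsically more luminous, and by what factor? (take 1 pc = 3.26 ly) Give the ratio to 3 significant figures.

Star P: p = 563 mas = 0.563″ → d = 1/p = 1.776 pc
Star P: M = m − 5 log₁₀ d + 5 = 12.15 − 5·0.2495 + 5 = 15.903
Star Q: d = 17.2 ly / 3.26 = 5.276 pc
Star Q: M = m − 5 log₁₀ d + 5 = 0.06 − 5·0.7223 + 5 = 1.448
ΔM = M_P − M_Q = 15.903 − (1.448) = 14.454; smaller M is more luminous → Star Q.
L ratio = 10^(0.4 |ΔM|) = 10^5.782 = 604800

Star Q is more luminous, by a factor of 605000.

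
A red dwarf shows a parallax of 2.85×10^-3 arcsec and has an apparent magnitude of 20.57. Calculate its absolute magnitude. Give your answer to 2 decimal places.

d = 1/p = 1/2.85×10^-3″ = 350.9 pc
5 log₁₀(d/10 pc) = 5 log₁₀(350.9) − 5 = 7.726
M = m − 5 log₁₀(d/10) = 20.57 − 7.726 = 12.844

M ≈ 12.84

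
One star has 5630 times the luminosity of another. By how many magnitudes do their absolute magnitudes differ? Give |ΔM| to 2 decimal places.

Pogson: ΔM = −2.5 log₁₀(ratio) = −2.5 log₁₀(5630) = −2.5 × 3.7505 = -9.376

|ΔM| ≈ 9.38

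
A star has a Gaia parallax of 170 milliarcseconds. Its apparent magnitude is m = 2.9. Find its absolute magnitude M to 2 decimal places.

p = 170 mas = 0.170″ → d = 1/p = 5.882 pc
5 log₁₀(d/10 pc) = 5 log₁₀(5.882) − 5 = -1.152
M = m − 5 log₁₀(d/10) = 2.9 + 1.152 = 4.052

M ≈ 4.05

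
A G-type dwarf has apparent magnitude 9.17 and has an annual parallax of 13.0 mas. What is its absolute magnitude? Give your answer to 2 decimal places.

M ≈ 4.74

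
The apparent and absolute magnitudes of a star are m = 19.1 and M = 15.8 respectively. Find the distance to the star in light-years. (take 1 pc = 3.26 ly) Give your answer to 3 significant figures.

d ≈ 149 ly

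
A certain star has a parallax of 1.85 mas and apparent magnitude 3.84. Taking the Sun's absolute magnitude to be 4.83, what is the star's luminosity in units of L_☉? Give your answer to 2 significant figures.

d = 1/p = 1000/1.85 mas = 540.5 pc
M = m − 5 log₁₀ d + 5 = 3.84 − 5·2.7328 + 5 = -4.824
M − M_☉ = -4.824 − 4.83 = -9.654
L/L_☉ = 10^(−0.4 × -9.654) = 7272

L/L_☉ ≈ 7300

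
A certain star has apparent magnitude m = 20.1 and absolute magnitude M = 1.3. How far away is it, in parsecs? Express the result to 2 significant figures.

Distance modulus: m − M = 20.1 − (1.3) = 18.800
m − M = 5 log₁₀ d − 5
log₁₀ d = (m − M)/5 + 1 = 4.7600
d = 10^4.7600 = 57540 pc

d ≈ 58000 pc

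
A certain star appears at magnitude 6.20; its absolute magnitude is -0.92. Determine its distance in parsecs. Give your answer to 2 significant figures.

d ≈ 270 pc

μ = m − M = 7.120
m − M = 5 log₁₀ d − 5
log₁₀ d = (m − M)/5 + 1 = 2.4240
d = 10^2.4240 = 265.5 pc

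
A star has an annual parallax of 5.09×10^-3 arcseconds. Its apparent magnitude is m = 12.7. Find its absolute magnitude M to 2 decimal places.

d = 1/p = 1/5.09×10^-3″ = 196.5 pc
5 log₁₀(d/10 pc) = 5 log₁₀(196.5) − 5 = 6.466
M = m − 5 log₁₀(d/10) = 12.7 − 6.466 = 6.234

M ≈ 6.23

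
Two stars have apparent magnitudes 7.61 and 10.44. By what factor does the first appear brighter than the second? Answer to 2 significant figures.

Magnitude difference = -2.83
Flux ratio = 10^(−0.4 Δm) = 10^(−0.4 × -2.83) = 10^1.132 = 13.55

14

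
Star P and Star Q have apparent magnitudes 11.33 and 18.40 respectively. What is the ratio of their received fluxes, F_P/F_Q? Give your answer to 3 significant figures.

F_P/F_Q ≈ 673

Δm = 11.33 − (18.40) = -7.07
Flux ratio = 10^(−0.4 Δm) = 10^(−0.4 × -7.07) = 10^2.828 = 673.0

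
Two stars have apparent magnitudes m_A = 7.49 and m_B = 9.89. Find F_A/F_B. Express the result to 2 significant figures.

Magnitude difference = -2.40
Flux ratio = 10^(−0.4 Δm) = 10^(−0.4 × -2.40) = 10^0.960 = 9.120

F_A/F_B ≈ 9.1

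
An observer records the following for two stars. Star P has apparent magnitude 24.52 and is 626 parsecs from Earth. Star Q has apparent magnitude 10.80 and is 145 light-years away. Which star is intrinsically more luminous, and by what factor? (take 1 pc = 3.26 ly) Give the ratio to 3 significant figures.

Star P: M = m − 5 log₁₀ d + 5 = 24.52 − 5·2.7966 + 5 = 15.537
Star Q: d = 145 ly / 3.26 = 44.48 pc
Star Q: M = m − 5 log₁₀ d + 5 = 10.80 − 5·1.6482 + 5 = 7.559
ΔM = M_P − M_Q = 15.537 − (7.559) = 7.978; smaller M is more luminous → Star Q.
L ratio = 10^(0.4 |ΔM|) = 10^3.191 = 1553

Star Q is more luminous, by a factor of 1550.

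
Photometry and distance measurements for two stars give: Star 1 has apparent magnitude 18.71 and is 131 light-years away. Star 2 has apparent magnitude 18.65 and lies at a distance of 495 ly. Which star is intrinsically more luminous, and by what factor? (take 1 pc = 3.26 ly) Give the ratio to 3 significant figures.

Star 2 is more luminous, by a factor of 15.1.

Star 1: d = 131 ly / 3.26 = 40.18 pc
Star 1: M = m − 5 log₁₀ d + 5 = 18.71 − 5·1.6041 + 5 = 15.690
Star 2: d = 495 ly / 3.26 = 151.8 pc
Star 2: M = m − 5 log₁₀ d + 5 = 18.65 − 5·2.1814 + 5 = 12.743
ΔM = M_1 − M_2 = 15.690 − (12.743) = 2.947; smaller M is more luminous → Star 2.
L ratio = 10^(0.4 |ΔM|) = 10^1.179 = 15.09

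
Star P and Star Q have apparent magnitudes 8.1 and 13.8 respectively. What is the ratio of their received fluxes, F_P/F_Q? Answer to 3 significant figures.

F_P/F_Q ≈ 191

Δm = 8.1 − (13.8) = -5.7
Flux ratio = 10^(−0.4 Δm) = 10^(−0.4 × -5.7) = 10^2.280 = 190.5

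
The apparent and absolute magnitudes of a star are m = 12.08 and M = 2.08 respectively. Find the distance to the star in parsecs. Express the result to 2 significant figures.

μ = m − M = 10.000
m − M = 5 log₁₀ d − 5
log₁₀ d = (m − M)/5 + 1 = 3.0000
d = 10^3.0000 = 1000 pc

d ≈ 1000 pc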